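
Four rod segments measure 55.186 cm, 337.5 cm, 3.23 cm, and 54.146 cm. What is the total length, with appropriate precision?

55.186 cm + 337.5 cm + 3.23 cm + 54.146 cm = 450.062 cm.
Addition/subtraction keeps the fewest decimal places: 55.186 → 3 decimal places, 337.5 → 1 decimal place, 3.23 → 2 decimal places, 54.146 → 3 decimal places; limit is 1.
Rounded to 1 decimal place: 4.501 × 10^2 cm.

4.501 × 10^2 cm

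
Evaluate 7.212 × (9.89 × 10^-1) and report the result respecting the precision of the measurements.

7.13

7.212 × (9.89 × 10^-1) = 7.132668
Multiplication/division keeps the fewest significant figures: 7.212 → 4 s.f., 9.89 × 10^-1 → 3 s.f.; limit is 3.
Rounded to 3 significant figures: 7.13.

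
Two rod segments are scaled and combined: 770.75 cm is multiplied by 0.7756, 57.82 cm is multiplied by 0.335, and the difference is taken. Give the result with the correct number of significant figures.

5.784 × 10² cm

770.75 × 0.7756 = 597.7937 → 597.8 cm (4 s.f., last digit at the 10^-1 place).
57.82 × 0.335 = 19.3697 → 19.4 cm (3 s.f., last digit at the 10^-1 place).
Difference: 578.424 cm; keep the coarser place, 10^-1.
Result: 5.784 × 10² cm.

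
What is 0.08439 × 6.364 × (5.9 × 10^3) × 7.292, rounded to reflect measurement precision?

2.3 × 10^4

0.08439 × 6.364 × (5.9 × 10^3) × 7.292 = 23105.7372015…
Multiplication/division keeps the fewest significant figures: 0.08439 → 4 s.f., 6.364 → 4 s.f., 5.9 × 10^3 → 2 s.f., 7.292 → 4 s.f.; limit is 2.
Rounded to 2 significant figures: 2.3 × 10^4.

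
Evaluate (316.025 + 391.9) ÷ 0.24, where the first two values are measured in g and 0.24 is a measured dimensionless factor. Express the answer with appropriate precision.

2.9 × 10³ g

316.025 g + 391.9 g = 707.925 g; the sum is limited to 1 decimal place (4 s.f.).
Carrying full precision, 707.925 ÷ 0.24 = 2949.6875 g; 0.24 has 2 s.f., so the result keeps min(4, 2) = 2 s.f.
Rounded to 2 significant figures: 2.9 × 10³ g.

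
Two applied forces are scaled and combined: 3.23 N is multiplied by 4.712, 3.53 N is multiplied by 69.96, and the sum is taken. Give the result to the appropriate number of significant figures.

262 N

3.23 × 4.712 = 15.21976 → 15.2 N (3 s.f., last digit at the 10^-1 place).
3.53 × 69.96 = 246.9588 → 247 N (3 s.f., last digit at the 10^0 place).
Sum: 262.17856 N; keep the coarser place, 10^0.
Result: 262 N.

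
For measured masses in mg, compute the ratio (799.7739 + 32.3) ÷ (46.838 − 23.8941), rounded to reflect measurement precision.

36.27

799.7739 + 32.3 = 832.0739, limited to 1 d.p. → 4 s.f.; 46.838 − 23.8941 = 22.9439, limited to 3 d.p. → 5 s.f.
Carrying full precision, 832.0739 ÷ 22.9439 = 36.2655825731…; keep min(4, 5) = 4 s.f.
Rounded to 4 significant figures: 36.27.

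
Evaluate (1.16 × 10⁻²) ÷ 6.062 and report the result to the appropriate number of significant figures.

(1.16 × 10⁻²) ÷ 6.062 = 0.00191355988123…
Multiplication/division keeps the fewest significant figures: 1.16 × 10⁻² → 3 s.f., 6.062 → 4 s.f.; limit is 3.
Rounded to 3 significant figures: 0.00191.

0.00191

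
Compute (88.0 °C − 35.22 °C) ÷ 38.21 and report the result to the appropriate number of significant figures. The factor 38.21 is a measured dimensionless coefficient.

88.0 °C − 35.22 °C = 52.78 °C; the difference is limited to 1 decimal place (3 s.f.).
Carrying full precision, 52.78 ÷ 38.21 = 1.3813137922… °C; 38.21 has 4 s.f., so the result keeps min(3, 4) = 3 s.f.
Rounded to 3 significant figures: 1.38 °C.

1.38 °C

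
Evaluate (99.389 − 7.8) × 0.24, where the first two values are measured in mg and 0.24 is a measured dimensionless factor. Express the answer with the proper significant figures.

22 mg

99.389 mg − 7.8 mg = 91.589 mg; the difference is limited to 1 decimal place (3 s.f.).
Carrying full precision, 91.589 × 0.24 = 21.98136 mg; 0.24 has 2 s.f., so the result keeps min(3, 2) = 2 s.f.
Rounded to 2 significant figures: 22 mg.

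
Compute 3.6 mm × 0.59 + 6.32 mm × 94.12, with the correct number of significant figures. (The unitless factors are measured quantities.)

3.6 × 0.59 = 2.124 → 2.1 mm (2 s.f., last digit at the 10^-1 place).
6.32 × 94.12 = 594.8384 → 595 mm (3 s.f., last digit at the 10^0 place).
Sum: 596.9624 mm; keep the coarser place, 10^0.
Result: 597 mm.

597 mm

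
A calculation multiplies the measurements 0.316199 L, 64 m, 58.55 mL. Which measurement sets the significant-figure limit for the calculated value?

64 m

0.316199 L → 6 s.f.; 64 m → 2 s.f.; 58.55 mL → 4 s.f.
The fewest is 2 significant figures, from 64 m.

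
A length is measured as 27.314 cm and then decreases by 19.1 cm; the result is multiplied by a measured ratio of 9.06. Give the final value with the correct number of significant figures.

27.314 cm − 19.1 cm = 8.214 cm; the difference is limited to 1 decimal place (2 s.f.).
Carrying full precision, 8.214 × 9.06 = 74.41884 cm; 9.06 has 3 s.f., so the result keeps min(2, 3) = 2 s.f.
Rounded to 2 significant figures: 74 cm.

74 cm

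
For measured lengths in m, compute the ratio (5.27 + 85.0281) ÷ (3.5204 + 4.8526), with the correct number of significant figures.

5.27 + 85.0281 = 90.2981, limited to 2 d.p. → 4 s.f.; 3.5204 + 4.8526 = 8.3730, limited to 4 d.p. → 5 s.f.
Carrying full precision, 90.2981 ÷ 8.3730 = 10.7844380748…; keep min(4, 5) = 4 s.f.
Rounded to 4 significant figures: 10.78.

10.78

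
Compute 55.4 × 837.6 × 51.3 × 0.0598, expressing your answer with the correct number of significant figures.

55.4 × 837.6 × 51.3 × 0.0598 = 142352.46193…
Multiplication/division keeps the fewest significant figures: 55.4 → 3 s.f., 837.6 → 4 s.f., 51.3 → 3 s.f., 0.0598 → 3 s.f.; limit is 3.
Rounded to 3 significant figures: 1.42 × 10^5.

1.42 × 10^5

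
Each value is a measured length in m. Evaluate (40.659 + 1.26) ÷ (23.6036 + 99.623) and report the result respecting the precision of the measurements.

0.3402

40.659 + 1.26 = 41.919, limited to 2 d.p. → 4 s.f.; 23.6036 + 99.623 = 123.2266, limited to 3 d.p. → 6 s.f.
Carrying full precision, 41.919 ÷ 123.2266 = 0.340178175816…; keep min(4, 6) = 4 s.f.
Rounded to 4 significant figures: 0.3402.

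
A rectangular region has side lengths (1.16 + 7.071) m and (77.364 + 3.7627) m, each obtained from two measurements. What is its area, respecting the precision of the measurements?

1.16 + 7.071 = 8.231, limited to 2 d.p. → 3 s.f.; 77.364 + 3.7627 = 81.1267, limited to 3 d.p. → 5 s.f.
Carrying full precision, 8.231 × 81.1267 = 667.7538677; keep min(3, 5) = 3 s.f.
Rounded to 3 significant figures: 668 m².

668 m²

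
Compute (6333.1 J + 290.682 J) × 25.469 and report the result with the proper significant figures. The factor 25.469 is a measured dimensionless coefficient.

6333.1 J + 290.682 J = 6623.782 J; the sum is limited to 1 decimal place (5 s.f.).
Carrying full precision, 6623.782 × 25.469 = 168701.103758 J; 25.469 has 5 s.f., so the result keeps min(5, 5) = 5 s.f.
Rounded to 5 significant figures: 1.6870 × 10⁵ J.

1.6870 × 10⁵ J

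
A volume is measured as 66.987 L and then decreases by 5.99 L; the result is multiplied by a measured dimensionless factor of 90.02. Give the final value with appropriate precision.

66.987 L − 5.99 L = 60.997 L; the difference is limited to 2 decimal places (4 s.f.).
Carrying full precision, 60.997 × 90.02 = 5490.94994 L; 90.02 has 4 s.f., so the result keeps min(4, 4) = 4 s.f.
Rounded to 4 significant figures: 5.491 × 10³ L.

5.491 × 10³ L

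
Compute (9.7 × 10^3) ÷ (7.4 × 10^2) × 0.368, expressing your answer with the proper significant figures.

4.8

(9.7 × 10^3) ÷ (7.4 × 10^2) × 0.368 = 4.82378378378…
Multiplication/division keeps the fewest significant figures: 9.7 × 10^3 → 2 s.f., 7.4 × 10^2 → 2 s.f., 0.368 → 3 s.f.; limit is 2.
Rounded to 2 significant figures: 4.8.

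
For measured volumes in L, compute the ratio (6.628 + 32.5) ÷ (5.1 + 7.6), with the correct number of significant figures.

6.628 + 32.5 = 39.128, limited to 1 d.p. → 3 s.f.; 5.1 + 7.6 = 12.7, limited to 1 d.p. → 3 s.f.
Carrying full precision, 39.128 ÷ 12.7 = 3.08094488189…; keep min(3, 3) = 3 s.f.
Rounded to 3 significant figures: 3.08.

3.08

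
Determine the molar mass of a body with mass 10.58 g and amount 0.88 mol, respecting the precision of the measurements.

12 g/mol

molar mass = 10.58 g ÷ 0.88 mol = 12.0227272727… g/mol.
10.58 has 4 significant figures; 0.88 has 2.
Division/multiplication keeps the fewest: 2 significant figures.
Rounded: 12 g/mol.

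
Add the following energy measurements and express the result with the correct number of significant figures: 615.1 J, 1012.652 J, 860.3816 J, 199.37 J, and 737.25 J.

615.1 J + 1012.652 J + 860.3816 J + 199.37 J + 737.25 J = 3424.7536 J.
Addition/subtraction keeps the fewest decimal places: 615.1 → 1 decimal place, 1012.652 → 3 decimal places, 860.3816 → 4 decimal places, 199.37 → 2 decimal places, 737.25 → 2 decimal places; limit is 1.
Rounded to 1 decimal place: 3424.8 J.

3424.8 J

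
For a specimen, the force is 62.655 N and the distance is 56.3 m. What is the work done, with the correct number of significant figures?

work done = 62.655 N × 56.3 m = 3527.4765 J.
62.655 has 5 significant figures; 56.3 has 3.
Division/multiplication keeps the fewest: 3 significant figures.
Rounded: 3.53 × 10³ J.

3.53 × 10³ J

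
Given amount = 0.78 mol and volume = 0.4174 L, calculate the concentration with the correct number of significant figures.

1.9 mol/L

concentration = 0.78 mol ÷ 0.4174 L = 1.86871106852… mol/L.
0.78 has 2 significant figures; 0.4174 has 4.
Division/multiplication keeps the fewest: 2 significant figures.
Rounded: 1.9 mol/L.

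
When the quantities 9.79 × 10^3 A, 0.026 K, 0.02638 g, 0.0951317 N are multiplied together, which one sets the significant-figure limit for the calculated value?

9.79 × 10^3 A → 3 s.f.; 0.026 K → 2 s.f.; 0.02638 g → 4 s.f.; 0.0951317 N → 6 s.f.
The fewest is 2 significant figures, from 0.026 K.

0.026 K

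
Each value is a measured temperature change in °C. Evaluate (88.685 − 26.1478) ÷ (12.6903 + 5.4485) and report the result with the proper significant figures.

3.4477

88.685 − 26.1478 = 62.5372, limited to 3 d.p. → 5 s.f.; 12.6903 + 5.4485 = 18.1388, limited to 4 d.p. → 6 s.f.
Carrying full precision, 62.5372 ÷ 18.1388 = 3.44770326593…; keep min(5, 6) = 5 s.f.
Rounded to 5 significant figures: 3.4477.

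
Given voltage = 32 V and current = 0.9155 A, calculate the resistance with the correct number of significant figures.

resistance = 32 V ÷ 0.9155 A = 34.9535772802… Ω.
32 has 2 significant figures; 0.9155 has 4.
Division/multiplication keeps the fewest: 2 significant figures.
Rounded: 35 Ω.

35 Ω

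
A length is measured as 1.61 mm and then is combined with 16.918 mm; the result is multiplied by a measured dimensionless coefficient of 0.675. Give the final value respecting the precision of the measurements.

1.61 mm + 16.918 mm = 18.528 mm; the sum is limited to 2 decimal places (4 s.f.).
Carrying full precision, 18.528 × 0.675 = 12.5064 mm; 0.675 has 3 s.f., so the result keeps min(4, 3) = 3 s.f.
Rounded to 3 significant figures: 12.5 mm.

12.5 mm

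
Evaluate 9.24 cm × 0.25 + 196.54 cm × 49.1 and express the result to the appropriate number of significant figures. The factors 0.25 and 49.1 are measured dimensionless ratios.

9.65 × 10³ cm

9.24 × 0.25 = 2.31 → 2.3 cm (2 s.f., last digit at the 10^-1 place).
196.54 × 49.1 = 9650.114 → 9.65 × 10³ cm (3 s.f., last digit at the 10^1 place).
Sum: 9652.424 cm; keep the coarser place, 10^1.
Result: 9.65 × 10³ cm.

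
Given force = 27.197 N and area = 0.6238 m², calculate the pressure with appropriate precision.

pressure = 27.197 N ÷ 0.6238 m² = 43.598909907… Pa.
27.197 has 5 significant figures; 0.6238 has 4.
Division/multiplication keeps the fewest: 4 significant figures.
Rounded: 43.60 Pa.

43.60 Pa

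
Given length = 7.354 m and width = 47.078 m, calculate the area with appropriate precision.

area = 7.354 m × 47.078 m = 346.211612 m².
7.354 has 4 significant figures; 47.078 has 5.
Division/multiplication keeps the fewest: 4 significant figures.
Rounded: 346.2 m².

346.2 m²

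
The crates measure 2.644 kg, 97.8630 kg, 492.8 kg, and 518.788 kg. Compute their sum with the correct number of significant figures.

1112.1 kg

2.644 kg + 97.8630 kg + 492.8 kg + 518.788 kg = 1112.0950 kg.
Addition/subtraction keeps the fewest decimal places: 2.644 → 3 decimal places, 97.8630 → 4 decimal places, 492.8 → 1 decimal place, 518.788 → 3 decimal places; limit is 1.
Rounded to 1 decimal place: 1112.1 kg.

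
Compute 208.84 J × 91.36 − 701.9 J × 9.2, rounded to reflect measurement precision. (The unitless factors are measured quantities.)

208.84 × 91.36 = 19079.6224 → 1.908 × 10^4 J (4 s.f., last digit at the 10^1 place).
701.9 × 9.2 = 6457.48 → 6.5 × 10^3 J (2 s.f., last digit at the 10^2 place).
Difference: 12622.1424 J; keep the coarser place, 10^2.
Result: 1.26 × 10^4 J.

1.26 × 10^4 J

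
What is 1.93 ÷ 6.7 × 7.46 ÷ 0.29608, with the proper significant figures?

1.93 ÷ 6.7 × 7.46 ÷ 0.29608 = 7.25792141696…
Multiplication/division keeps the fewest significant figures: 1.93 → 3 s.f., 6.7 → 2 s.f., 7.46 → 3 s.f., 0.29608 → 5 s.f.; limit is 2.
Rounded to 2 significant figures: 7.3.

7.3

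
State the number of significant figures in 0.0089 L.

2

0.0089: leading zeros are not significant.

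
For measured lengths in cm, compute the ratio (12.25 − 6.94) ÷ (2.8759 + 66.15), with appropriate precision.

0.0769

12.25 − 6.94 = 5.31, limited to 2 d.p. → 3 s.f.; 2.8759 + 66.15 = 69.0259, limited to 2 d.p. → 4 s.f.
Carrying full precision, 5.31 ÷ 69.0259 = 0.0769276459995…; keep min(3, 4) = 3 s.f.
Rounded to 3 significant figures: 0.0769.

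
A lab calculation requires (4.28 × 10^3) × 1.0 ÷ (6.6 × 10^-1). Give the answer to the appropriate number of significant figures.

6.5 × 10^3

(4.28 × 10^3) × 1.0 ÷ (6.6 × 10^-1) = 6484.84848485…
Multiplication/division keeps the fewest significant figures: 4.28 × 10^3 → 3 s.f., 1.0 → 2 s.f., 6.6 × 10^-1 → 2 s.f.; limit is 2.
Rounded to 2 significant figures: 6.5 × 10^3.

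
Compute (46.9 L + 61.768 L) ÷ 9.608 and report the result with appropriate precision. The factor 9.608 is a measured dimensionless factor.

46.9 L + 61.768 L = 108.668 L; the sum is limited to 1 decimal place (4 s.f.).
Carrying full precision, 108.668 ÷ 9.608 = 11.3101582015… L; 9.608 has 4 s.f., so the result keeps min(4, 4) = 4 s.f.
Rounded to 4 significant figures: 11.31 L.

11.31 L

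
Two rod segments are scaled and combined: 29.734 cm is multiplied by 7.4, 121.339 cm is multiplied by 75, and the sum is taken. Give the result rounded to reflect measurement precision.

9.3 × 10³ cm

29.734 × 7.4 = 220.0316 → 2.2 × 10² cm (2 s.f., last digit at the 10^1 place).
121.339 × 75 = 9100.425 → 9.1 × 10³ cm (2 s.f., last digit at the 10^2 place).
Sum: 9320.4566 cm; keep the coarser place, 10^2.
Result: 9.3 × 10³ cm.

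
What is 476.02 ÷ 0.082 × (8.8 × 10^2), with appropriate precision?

5.1 × 10^6

476.02 ÷ 0.082 × (8.8 × 10^2) = 5108507.31707…
Multiplication/division keeps the fewest significant figures: 476.02 → 5 s.f., 0.082 → 2 s.f., 8.8 × 10^2 → 2 s.f.; limit is 2.
Rounded to 2 significant figures: 5.1 × 10^6.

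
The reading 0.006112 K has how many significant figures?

4

0.006112: leading zeros are not significant.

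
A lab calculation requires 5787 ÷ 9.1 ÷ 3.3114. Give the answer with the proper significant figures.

1.9 × 10²

5787 ÷ 9.1 ÷ 3.3114 = 192.043868435…
Multiplication/division keeps the fewest significant figures: 5787 → 4 s.f., 9.1 → 2 s.f., 3.3114 → 5 s.f.; limit is 2.
Rounded to 2 significant figures: 1.9 × 10².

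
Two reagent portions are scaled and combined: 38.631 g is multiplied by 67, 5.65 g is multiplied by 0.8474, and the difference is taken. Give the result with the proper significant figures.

2.6 × 10^3 g

38.631 × 67 = 2588.277 → 2.6 × 10^3 g (2 s.f., last digit at the 10^2 place).
5.65 × 0.8474 = 4.78781 → 4.79 g (3 s.f., last digit at the 10^-2 place).
Difference: 2583.48919 g; keep the coarser place, 10^2.
Result: 2.6 × 10^3 g.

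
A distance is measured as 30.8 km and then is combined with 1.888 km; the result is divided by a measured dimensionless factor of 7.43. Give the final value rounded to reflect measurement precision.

4.40 km

30.8 km + 1.888 km = 32.688 km; the sum is limited to 1 decimal place (3 s.f.).
Carrying full precision, 32.688 ÷ 7.43 = 4.39946164199… km; 7.43 has 3 s.f., so the result keeps min(3, 3) = 3 s.f.
Rounded to 3 significant figures: 4.40 km.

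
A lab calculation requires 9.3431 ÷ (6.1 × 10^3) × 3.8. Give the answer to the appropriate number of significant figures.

9.3431 ÷ (6.1 × 10^3) × 3.8 = 0.00582029180328…
Multiplication/division keeps the fewest significant figures: 9.3431 → 5 s.f., 6.1 × 10^3 → 2 s.f., 3.8 → 2 s.f.; limit is 2.
Rounded to 2 significant figures: 0.0058.

0.0058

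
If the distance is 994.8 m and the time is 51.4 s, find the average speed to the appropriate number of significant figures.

average speed = 994.8 m ÷ 51.4 s = 19.3540856031… m/s.
994.8 has 4 significant figures; 51.4 has 3.
Division/multiplication keeps the fewest: 3 significant figures.
Rounded: 19.4 m/s.

19.4 m/s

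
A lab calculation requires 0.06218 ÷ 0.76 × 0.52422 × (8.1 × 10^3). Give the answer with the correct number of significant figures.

0.06218 ÷ 0.76 × 0.52422 × (8.1 × 10^3) = 347.404732579…
Multiplication/division keeps the fewest significant figures: 0.06218 → 4 s.f., 0.76 → 2 s.f., 0.52422 → 5 s.f., 8.1 × 10^3 → 2 s.f.; limit is 2.
Rounded to 2 significant figures: 3.5 × 10^2.

3.5 × 10^2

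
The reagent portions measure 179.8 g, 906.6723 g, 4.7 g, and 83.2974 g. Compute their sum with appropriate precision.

1174.5 g

179.8 g + 906.6723 g + 4.7 g + 83.2974 g = 1174.4697 g.
Addition/subtraction keeps the fewest decimal places: 179.8 → 1 decimal place, 906.6723 → 4 decimal places, 4.7 → 1 decimal place, 83.2974 → 4 decimal places; limit is 1.
Rounded to 1 decimal place: 1174.5 g.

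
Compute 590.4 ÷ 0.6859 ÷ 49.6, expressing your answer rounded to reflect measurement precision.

590.4 ÷ 0.6859 ÷ 49.6 = 17.3541708798…
Multiplication/division keeps the fewest significant figures: 590.4 → 4 s.f., 0.6859 → 4 s.f., 49.6 → 3 s.f.; limit is 3.
Rounded to 3 significant figures: 17.4.

17.4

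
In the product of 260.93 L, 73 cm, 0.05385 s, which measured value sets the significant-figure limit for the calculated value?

73 cm

260.93 L → 5 s.f.; 73 cm → 2 s.f.; 0.05385 s → 4 s.f.
The fewest is 2 significant figures, from 73 cm.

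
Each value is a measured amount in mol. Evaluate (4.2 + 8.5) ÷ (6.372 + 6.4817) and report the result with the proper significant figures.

0.988

4.2 + 8.5 = 12.7, limited to 1 d.p. → 3 s.f.; 6.372 + 6.4817 = 12.8537, limited to 3 d.p. → 5 s.f.
Carrying full precision, 12.7 ÷ 12.8537 = 0.988042353564…; keep min(3, 5) = 3 s.f.
Rounded to 3 significant figures: 0.988.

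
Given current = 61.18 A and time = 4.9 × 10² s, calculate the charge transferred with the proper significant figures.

3.0 × 10⁴ C

charge transferred = 61.18 A × 4.9 × 10² s = 29978.2 C.
61.18 has 4 significant figures; 4.9 × 10² has 2.
Division/multiplication keeps the fewest: 2 significant figures.
Rounded: 3.0 × 10⁴ C.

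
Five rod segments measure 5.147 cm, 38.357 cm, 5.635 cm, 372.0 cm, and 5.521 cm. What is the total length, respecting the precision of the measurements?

5.147 cm + 38.357 cm + 5.635 cm + 372.0 cm + 5.521 cm = 426.660 cm.
Addition/subtraction keeps the fewest decimal places: 5.147 → 3 decimal places, 38.357 → 3 decimal places, 5.635 → 3 decimal places, 372.0 → 1 decimal place, 5.521 → 3 decimal places; limit is 1.
Rounded to 1 decimal place: 426.7 cm.

426.7 cm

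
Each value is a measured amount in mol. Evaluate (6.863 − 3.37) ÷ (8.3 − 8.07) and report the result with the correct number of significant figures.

2 × 10^1

6.863 − 3.37 = 3.493, limited to 2 d.p. → 3 s.f.; 8.3 − 8.07 = 0.23, limited to 1 d.p. → 1 s.f.
Carrying full precision, 3.493 ÷ 0.23 = 15.1869565217…; keep min(3, 1) = 1 s.f.
Rounded to 1 significant figure: 2 × 10^1.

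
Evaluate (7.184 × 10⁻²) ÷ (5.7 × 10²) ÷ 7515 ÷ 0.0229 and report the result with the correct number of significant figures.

7.3 × 10⁻⁷

(7.184 × 10⁻²) ÷ (5.7 × 10²) ÷ 7515 ÷ 0.0229 = 7.32364021415 × 10^-7…
Multiplication/division keeps the fewest significant figures: 7.184 × 10⁻² → 4 s.f., 5.7 × 10² → 2 s.f., 7515 → 4 s.f., 0.0229 → 3 s.f.; limit is 2.
Rounded to 2 significant figures: 7.3 × 10⁻⁷.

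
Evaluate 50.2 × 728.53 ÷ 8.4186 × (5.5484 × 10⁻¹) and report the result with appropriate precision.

50.2 × 728.53 ÷ 8.4186 × (5.5484 × 10⁻¹) = 2410.34409249…
Multiplication/division keeps the fewest significant figures: 50.2 → 3 s.f., 728.53 → 5 s.f., 8.4186 → 5 s.f., 5.5484 × 10⁻¹ → 5 s.f.; limit is 3.
Rounded to 3 significant figures: 2.41 × 10³.

2.41 × 10³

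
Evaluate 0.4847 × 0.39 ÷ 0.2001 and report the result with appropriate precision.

0.4847 × 0.39 ÷ 0.2001 = 0.944692653673…
Multiplication/division keeps the fewest significant figures: 0.4847 → 4 s.f., 0.39 → 2 s.f., 0.2001 → 4 s.f.; limit is 2.
Rounded to 2 significant figures: 0.94.

0.94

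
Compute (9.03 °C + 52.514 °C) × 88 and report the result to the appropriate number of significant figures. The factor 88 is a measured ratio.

9.03 °C + 52.514 °C = 61.544 °C; the sum is limited to 2 decimal places (4 s.f.).
Carrying full precision, 61.544 × 88 = 5415.872 °C; 88 has 2 s.f., so the result keeps min(4, 2) = 2 s.f.
Rounded to 2 significant figures: 5.4 × 10³ °C.

5.4 × 10³ °C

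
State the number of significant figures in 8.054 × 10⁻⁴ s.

8.054 × 10⁻⁴: in scientific notation every digit of the coefficient is significant.

4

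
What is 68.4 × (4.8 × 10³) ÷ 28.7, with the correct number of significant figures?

1.1 × 10⁴

68.4 × (4.8 × 10³) ÷ 28.7 = 11439.7212544…
Multiplication/division keeps the fewest significant figures: 68.4 → 3 s.f., 4.8 × 10³ → 2 s.f., 28.7 → 3 s.f.; limit is 2.
Rounded to 2 significant figures: 1.1 × 10⁴.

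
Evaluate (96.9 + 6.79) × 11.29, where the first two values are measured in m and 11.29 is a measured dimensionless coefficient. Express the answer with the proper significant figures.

1.171 × 10³ m

96.9 m + 6.79 m = 103.69 m; the sum is limited to 1 decimal place (4 s.f.).
Carrying full precision, 103.69 × 11.29 = 1170.6601 m; 11.29 has 4 s.f., so the result keeps min(4, 4) = 4 s.f.
Rounded to 4 significant figures: 1.171 × 10³ m.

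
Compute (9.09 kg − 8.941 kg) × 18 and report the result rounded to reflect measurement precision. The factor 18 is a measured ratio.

2.7 kg

9.09 kg − 8.941 kg = 0.149 kg; the difference is limited to 2 decimal places (2 s.f.).
Carrying full precision, 0.149 × 18 = 2.682 kg; 18 has 2 s.f., so the result keeps min(2, 2) = 2 s.f.
Rounded to 2 significant figures: 2.7 kg.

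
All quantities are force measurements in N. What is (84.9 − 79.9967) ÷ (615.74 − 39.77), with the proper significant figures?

84.9 − 79.9967 = 4.9033, limited to 1 d.p. → 2 s.f.; 615.74 − 39.77 = 575.97, limited to 2 d.p. → 5 s.f.
Carrying full precision, 4.9033 ÷ 575.97 = 0.00851311700262…; keep min(2, 5) = 2 s.f.
Rounded to 2 significant figures: 0.0085.

0.0085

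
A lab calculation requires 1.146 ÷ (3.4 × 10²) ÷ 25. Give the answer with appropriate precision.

1.3 × 10⁻⁴

1.146 ÷ (3.4 × 10²) ÷ 25 = 0.000134823529412…
Multiplication/division keeps the fewest significant figures: 1.146 → 4 s.f., 3.4 × 10² → 2 s.f., 25 → 2 s.f.; limit is 2.
Rounded to 2 significant figures: 1.3 × 10⁻⁴.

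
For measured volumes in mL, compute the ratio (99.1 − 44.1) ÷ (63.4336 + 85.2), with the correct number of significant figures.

3.70 × 10^-1

99.1 − 44.1 = 55.0, limited to 1 d.p. → 3 s.f.; 63.4336 + 85.2 = 148.6336, limited to 1 d.p. → 4 s.f.
Carrying full precision, 55.0 ÷ 148.6336 = 0.370037461247…; keep min(3, 4) = 3 s.f.
Rounded to 3 significant figures: 3.70 × 10^-1.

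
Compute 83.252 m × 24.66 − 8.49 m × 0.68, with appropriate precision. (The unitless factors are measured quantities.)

2047 m

83.252 × 24.66 = 2052.99432 → 2053 m (4 s.f., last digit at the 10^0 place).
8.49 × 0.68 = 5.7732 → 5.8 m (2 s.f., last digit at the 10^-1 place).
Difference: 2047.22112 m; keep the coarser place, 10^0.
Result: 2047 m.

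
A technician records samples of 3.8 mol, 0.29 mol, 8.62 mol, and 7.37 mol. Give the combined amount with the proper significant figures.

3.8 mol + 0.29 mol + 8.62 mol + 7.37 mol = 20.08 mol.
Addition/subtraction keeps the fewest decimal places: 3.8 → 1 decimal place, 0.29 → 2 decimal places, 8.62 → 2 decimal places, 7.37 → 2 decimal places; limit is 1.
Rounded to 1 decimal place: 20.1 mol.

20.1 mol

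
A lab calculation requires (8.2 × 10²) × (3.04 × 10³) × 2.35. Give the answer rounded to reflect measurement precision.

5.9 × 10⁶

(8.2 × 10²) × (3.04 × 10³) × 2.35 = 5858080
Multiplication/division keeps the fewest significant figures: 8.2 × 10² → 2 s.f., 3.04 × 10³ → 3 s.f., 2.35 → 3 s.f.; limit is 2.
Rounded to 2 significant figures: 5.9 × 10⁶.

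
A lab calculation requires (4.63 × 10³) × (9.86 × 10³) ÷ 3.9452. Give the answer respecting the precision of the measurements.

1.16 × 10⁷

(4.63 × 10³) × (9.86 × 10³) ÷ 3.9452 = 11571479.2659…
Multiplication/division keeps the fewest significant figures: 4.63 × 10³ → 3 s.f., 9.86 × 10³ → 3 s.f., 3.9452 → 5 s.f.; limit is 3.
Rounded to 3 significant figures: 1.16 × 10⁷.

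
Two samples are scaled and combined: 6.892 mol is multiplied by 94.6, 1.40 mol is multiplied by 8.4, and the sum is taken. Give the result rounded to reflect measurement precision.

664 mol

6.892 × 94.6 = 651.9832 → 652 mol (3 s.f., last digit at the 10^0 place).
1.40 × 8.4 = 11.76 → 12 mol (2 s.f., last digit at the 10^0 place).
Sum: 663.7432 mol; keep the coarser place, 10^0.
Result: 664 mol.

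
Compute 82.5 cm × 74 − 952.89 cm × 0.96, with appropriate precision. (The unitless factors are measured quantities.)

82.5 × 74 = 6105 → 6.1 × 10³ cm (2 s.f., last digit at the 10^2 place).
952.89 × 0.96 = 914.7744 → 9.1 × 10² cm (2 s.f., last digit at the 10^1 place).
Difference: 5190.2256 cm; keep the coarser place, 10^2.
Result: 5.2 × 10³ cm.

5.2 × 10³ cm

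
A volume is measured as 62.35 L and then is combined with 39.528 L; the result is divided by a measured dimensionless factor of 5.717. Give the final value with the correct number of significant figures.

62.35 L + 39.528 L = 101.878 L; the sum is limited to 2 decimal places (5 s.f.).
Carrying full precision, 101.878 ÷ 5.717 = 17.8201854119… L; 5.717 has 4 s.f., so the result keeps min(5, 4) = 4 s.f.
Rounded to 4 significant figures: 17.82 L.

17.82 L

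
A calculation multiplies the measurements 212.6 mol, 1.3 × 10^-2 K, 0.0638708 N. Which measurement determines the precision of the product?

212.6 mol → 4 s.f.; 1.3 × 10^-2 K → 2 s.f.; 0.0638708 N → 6 s.f.
The fewest is 2 significant figures, from 1.3 × 10^-2 K.

1.3 × 10^-2 K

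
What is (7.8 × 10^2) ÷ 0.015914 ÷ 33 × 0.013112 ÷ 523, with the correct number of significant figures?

0.037

(7.8 × 10^2) ÷ 0.015914 ÷ 33 × 0.013112 ÷ 523 = 0.0372364749246…
Multiplication/division keeps the fewest significant figures: 7.8 × 10^2 → 2 s.f., 0.015914 → 5 s.f., 33 → 2 s.f., 0.013112 → 5 s.f., 523 → 3 s.f.; limit is 2.
Rounded to 2 significant figures: 0.037.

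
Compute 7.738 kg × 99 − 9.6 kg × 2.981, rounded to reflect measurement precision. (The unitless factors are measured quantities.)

7.738 × 99 = 766.062 → 7.7 × 10² kg (2 s.f., last digit at the 10^1 place).
9.6 × 2.981 = 28.6176 → 29 kg (2 s.f., last digit at the 10^0 place).
Difference: 737.4444 kg; keep the coarser place, 10^1.
Result: 7.4 × 10² kg.

7.4 × 10² kg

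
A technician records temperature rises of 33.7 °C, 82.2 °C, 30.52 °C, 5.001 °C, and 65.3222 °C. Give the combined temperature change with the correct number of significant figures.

216.7 °C

33.7 °C + 82.2 °C + 30.52 °C + 5.001 °C + 65.3222 °C = 216.7432 °C.
Addition/subtraction keeps the fewest decimal places: 33.7 → 1 decimal place, 82.2 → 1 decimal place, 30.52 → 2 decimal places, 5.001 → 3 decimal places, 65.3222 → 4 decimal places; limit is 1.
Rounded to 1 decimal place: 216.7 °C.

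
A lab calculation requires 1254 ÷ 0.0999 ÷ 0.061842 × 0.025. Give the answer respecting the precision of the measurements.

5.1 × 10³

1254 ÷ 0.0999 ÷ 0.061842 × 0.025 = 5074.44477562…
Multiplication/division keeps the fewest significant figures: 1254 → 4 s.f., 0.0999 → 3 s.f., 0.061842 → 5 s.f., 0.025 → 2 s.f.; limit is 2.
Rounded to 2 significant figures: 5.1 × 10³.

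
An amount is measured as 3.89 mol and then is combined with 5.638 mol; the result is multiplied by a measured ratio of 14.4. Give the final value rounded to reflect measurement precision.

137 mol

3.89 mol + 5.638 mol = 9.528 mol; the sum is limited to 2 decimal places (3 s.f.).
Carrying full precision, 9.528 × 14.4 = 137.2032 mol; 14.4 has 3 s.f., so the result keeps min(3, 3) = 3 s.f.
Rounded to 3 significant figures: 137 mol.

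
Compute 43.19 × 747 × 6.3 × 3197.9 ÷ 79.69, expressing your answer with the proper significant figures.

43.19 × 747 × 6.3 × 3197.9 ÷ 79.69 = 8156529.42949…
Multiplication/division keeps the fewest significant figures: 43.19 → 4 s.f., 747 → 3 s.f., 6.3 → 2 s.f., 3197.9 → 5 s.f., 79.69 → 4 s.f.; limit is 2.
Rounded to 2 significant figures: 8.2 × 10⁶.

8.2 × 10⁶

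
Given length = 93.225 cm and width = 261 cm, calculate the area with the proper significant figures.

area = 93.225 cm × 261 cm = 24331.725 cm².
93.225 has 5 significant figures; 261 has 3.
Division/multiplication keeps the fewest: 3 significant figures.
Rounded: 2.43 × 10^4 cm².

2.43 × 10^4 cm²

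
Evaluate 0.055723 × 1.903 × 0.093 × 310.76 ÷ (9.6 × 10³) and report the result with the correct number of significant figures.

3.2 × 10⁻⁴

0.055723 × 1.903 × 0.093 × 310.76 ÷ (9.6 × 10³) = 0.000319234710614…
Multiplication/division keeps the fewest significant figures: 0.055723 → 5 s.f., 1.903 → 4 s.f., 0.093 → 2 s.f., 310.76 → 5 s.f., 9.6 × 10³ → 2 s.f.; limit is 2.
Rounded to 2 significant figures: 3.2 × 10⁻⁴.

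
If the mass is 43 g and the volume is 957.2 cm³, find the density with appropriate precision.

0.045 g/cm³

density = 43 g ÷ 957.2 cm³ = 0.0449226911826… g/cm³.
43 has 2 significant figures; 957.2 has 4.
Division/multiplication keeps the fewest: 2 significant figures.
Rounded: 0.045 g/cm³.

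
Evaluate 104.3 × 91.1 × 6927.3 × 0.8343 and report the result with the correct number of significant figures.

104.3 × 91.1 × 6927.3 × 0.8343 = 54914739.1473…
Multiplication/division keeps the fewest significant figures: 104.3 → 4 s.f., 91.1 → 3 s.f., 6927.3 → 5 s.f., 0.8343 → 4 s.f.; limit is 3.
Rounded to 3 significant figures: 5.49 × 10^7.

5.49 × 10^7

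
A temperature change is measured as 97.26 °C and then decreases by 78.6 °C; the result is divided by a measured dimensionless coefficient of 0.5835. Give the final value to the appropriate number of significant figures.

97.26 °C − 78.6 °C = 18.66 °C; the difference is limited to 1 decimal place (3 s.f.).
Carrying full precision, 18.66 ÷ 0.5835 = 31.9794344473… °C; 0.5835 has 4 s.f., so the result keeps min(3, 4) = 3 s.f.
Rounded to 3 significant figures: 32.0 °C.

32.0 °C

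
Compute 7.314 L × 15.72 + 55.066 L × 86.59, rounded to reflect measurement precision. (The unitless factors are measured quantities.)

7.314 × 15.72 = 114.97608 → 115.0 L (4 s.f., last digit at the 10^-1 place).
55.066 × 86.59 = 4768.16494 → 4768 L (4 s.f., last digit at the 10^0 place).
Sum: 4883.14102 L; keep the coarser place, 10^0.
Result: 4883 L.

4883 L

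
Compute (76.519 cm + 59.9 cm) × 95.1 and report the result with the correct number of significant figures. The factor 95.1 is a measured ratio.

1.30 × 10⁴ cm

76.519 cm + 59.9 cm = 136.419 cm; the sum is limited to 1 decimal place (4 s.f.).
Carrying full precision, 136.419 × 95.1 = 12973.4469 cm; 95.1 has 3 s.f., so the result keeps min(4, 3) = 3 s.f.
Rounded to 3 significant figures: 1.30 × 10⁴ cm.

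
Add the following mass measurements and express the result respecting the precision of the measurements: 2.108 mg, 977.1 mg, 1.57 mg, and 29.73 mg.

2.108 mg + 977.1 mg + 1.57 mg + 29.73 mg = 1010.508 mg.
Addition/subtraction keeps the fewest decimal places: 2.108 → 3 decimal places, 977.1 → 1 decimal place, 1.57 → 2 decimal places, 29.73 → 2 decimal places; limit is 1.
Rounded to 1 decimal place: 1010.5 mg.

1010.5 mg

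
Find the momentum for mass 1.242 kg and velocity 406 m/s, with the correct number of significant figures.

504 kg·m/s

momentum = 1.242 kg × 406 m/s = 504.252 kg·m/s.
1.242 has 4 significant figures; 406 has 3.
Division/multiplication keeps the fewest: 3 significant figures.
Rounded: 504 kg·m/s.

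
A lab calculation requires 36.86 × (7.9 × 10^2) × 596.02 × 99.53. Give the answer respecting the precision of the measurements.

1.7 × 10^9

36.86 × (7.9 × 10^2) × 596.02 × 99.53 = 1.72741727875 × 10^9…
Multiplication/division keeps the fewest significant figures: 36.86 → 4 s.f., 7.9 × 10^2 → 2 s.f., 596.02 → 5 s.f., 99.53 → 4 s.f.; limit is 2.
Rounded to 2 significant figures: 1.7 × 10^9.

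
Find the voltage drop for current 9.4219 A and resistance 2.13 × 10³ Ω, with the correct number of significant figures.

voltage drop = 9.4219 A × 2.13 × 10³ Ω = 20068.647 V.
9.4219 has 5 significant figures; 2.13 × 10³ has 3.
Division/multiplication keeps the fewest: 3 significant figures.
Rounded: 2.01 × 10⁴ V.

2.01 × 10⁴ V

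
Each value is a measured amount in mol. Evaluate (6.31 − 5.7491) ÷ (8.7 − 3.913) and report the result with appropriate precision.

6.31 − 5.7491 = 0.5609, limited to 2 d.p. → 2 s.f.; 8.7 − 3.913 = 4.787, limited to 1 d.p. → 2 s.f.
Carrying full precision, 0.5609 ÷ 4.787 = 0.117171506163…; keep min(2, 2) = 2 s.f.
Rounded to 2 significant figures: 0.12.

0.12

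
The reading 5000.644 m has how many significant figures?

7

5000.644: zeros between nonzero digits are significant.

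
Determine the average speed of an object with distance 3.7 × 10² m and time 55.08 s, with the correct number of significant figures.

6.7 m/s

average speed = 3.7 × 10² m ÷ 55.08 s = 6.71750181554… m/s.
3.7 × 10² has 2 significant figures; 55.08 has 4.
Division/multiplication keeps the fewest: 2 significant figures.
Rounded: 6.7 m/s.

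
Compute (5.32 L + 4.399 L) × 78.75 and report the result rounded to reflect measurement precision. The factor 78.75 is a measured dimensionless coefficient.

765 L

5.32 L + 4.399 L = 9.719 L; the sum is limited to 2 decimal places (3 s.f.).
Carrying full precision, 9.719 × 78.75 = 765.37125 L; 78.75 has 4 s.f., so the result keeps min(3, 4) = 3 s.f.
Rounded to 3 significant figures: 765 L.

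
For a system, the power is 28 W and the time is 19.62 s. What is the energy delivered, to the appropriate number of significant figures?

5.5 × 10² J

energy delivered = 28 W × 19.62 s = 549.36 J.
28 has 2 significant figures; 19.62 has 4.
Division/multiplication keeps the fewest: 2 significant figures.
Rounded: 5.5 × 10² J.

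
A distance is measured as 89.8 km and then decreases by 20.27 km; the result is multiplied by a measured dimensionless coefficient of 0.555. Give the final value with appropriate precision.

38.6 km

89.8 km − 20.27 km = 69.53 km; the difference is limited to 1 decimal place (3 s.f.).
Carrying full precision, 69.53 × 0.555 = 38.58915 km; 0.555 has 3 s.f., so the result keeps min(3, 3) = 3 s.f.
Rounded to 3 significant figures: 38.6 km.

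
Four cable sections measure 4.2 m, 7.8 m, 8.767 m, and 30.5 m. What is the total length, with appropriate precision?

4.2 m + 7.8 m + 8.767 m + 30.5 m = 51.267 m.
Addition/subtraction keeps the fewest decimal places: 4.2 → 1 decimal place, 7.8 → 1 decimal place, 8.767 → 3 decimal places, 30.5 → 1 decimal place; limit is 1.
Rounded to 1 decimal place: 51.3 m.

51.3 m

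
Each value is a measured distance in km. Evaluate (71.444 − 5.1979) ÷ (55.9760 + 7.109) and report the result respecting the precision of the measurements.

71.444 − 5.1979 = 66.2461, limited to 3 d.p. → 5 s.f.; 55.9760 + 7.109 = 63.0850, limited to 3 d.p. → 5 s.f.
Carrying full precision, 66.2461 ÷ 63.0850 = 1.05010858366…; keep min(5, 5) = 5 s.f.
Rounded to 5 significant figures: 1.0501.

1.0501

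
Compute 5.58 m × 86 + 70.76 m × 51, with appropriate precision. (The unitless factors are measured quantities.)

5.58 × 86 = 479.88 → 4.8 × 10^2 m (2 s.f., last digit at the 10^1 place).
70.76 × 51 = 3608.76 → 3.6 × 10^3 m (2 s.f., last digit at the 10^2 place).
Sum: 4088.64 m; keep the coarser place, 10^2.
Result: 4.1 × 10^3 m.

4.1 × 10^3 m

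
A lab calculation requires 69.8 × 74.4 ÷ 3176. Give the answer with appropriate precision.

69.8 × 74.4 ÷ 3176 = 1.63511335013…
Multiplication/division keeps the fewest significant figures: 69.8 → 3 s.f., 74.4 → 3 s.f., 3176 → 4 s.f.; limit is 3.
Rounded to 3 significant figures: 1.64.

1.64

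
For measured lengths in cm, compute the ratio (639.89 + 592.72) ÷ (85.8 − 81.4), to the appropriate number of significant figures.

2.8 × 10^2

639.89 + 592.72 = 1232.61, limited to 2 d.p. → 6 s.f.; 85.8 − 81.4 = 4.4, limited to 1 d.p. → 2 s.f.
Carrying full precision, 1232.61 ÷ 4.4 = 280.138636364…; keep min(6, 2) = 2 s.f.
Rounded to 2 significant figures: 2.8 × 10^2.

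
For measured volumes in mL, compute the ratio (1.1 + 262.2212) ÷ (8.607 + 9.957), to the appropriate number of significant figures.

14.18

1.1 + 262.2212 = 263.3212, limited to 1 d.p. → 4 s.f.; 8.607 + 9.957 = 18.564, limited to 3 d.p. → 5 s.f.
Carrying full precision, 263.3212 ÷ 18.564 = 14.1845076492…; keep min(4, 5) = 4 s.f.
Rounded to 4 significant figures: 14.18.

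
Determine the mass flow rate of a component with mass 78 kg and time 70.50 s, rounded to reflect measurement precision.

1.1 kg/s

mass flow rate = 78 kg ÷ 70.50 s = 1.10638297872… kg/s.
78 has 2 significant figures; 70.50 has 4.
Division/multiplication keeps the fewest: 2 significant figures.
Rounded: 1.1 kg/s.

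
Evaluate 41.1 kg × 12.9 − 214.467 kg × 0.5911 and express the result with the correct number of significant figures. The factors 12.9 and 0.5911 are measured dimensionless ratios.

403 kg

41.1 × 12.9 = 530.19 → 5.30 × 10^2 kg (3 s.f., last digit at the 10^0 place).
214.467 × 0.5911 = 126.7714437 → 126.8 kg (4 s.f., last digit at the 10^-1 place).
Difference: 403.4185563 kg; keep the coarser place, 10^0.
Result: 403 kg.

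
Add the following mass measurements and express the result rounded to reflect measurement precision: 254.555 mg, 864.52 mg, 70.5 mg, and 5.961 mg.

1195.5 mg

254.555 mg + 864.52 mg + 70.5 mg + 5.961 mg = 1195.536 mg.
Addition/subtraction keeps the fewest decimal places: 254.555 → 3 decimal places, 864.52 → 2 decimal places, 70.5 → 1 decimal place, 5.961 → 3 decimal places; limit is 1.
Rounded to 1 decimal place: 1195.5 mg.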